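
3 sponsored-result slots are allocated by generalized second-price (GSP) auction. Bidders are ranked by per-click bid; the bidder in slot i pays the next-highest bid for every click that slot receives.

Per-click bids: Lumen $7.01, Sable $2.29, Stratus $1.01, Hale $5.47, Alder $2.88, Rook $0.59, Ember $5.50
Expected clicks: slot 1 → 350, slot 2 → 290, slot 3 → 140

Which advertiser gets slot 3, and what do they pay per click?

Sorting advertisers: $7.01 (Lumen) > $5.50 (Ember) > $5.47 (Hale) > $2.88 (Alder) > …
Slot 3 goes to the third-ranked bidder, Hale, who pays the next bid down: $2.88/click.

Hale; $2.88 per click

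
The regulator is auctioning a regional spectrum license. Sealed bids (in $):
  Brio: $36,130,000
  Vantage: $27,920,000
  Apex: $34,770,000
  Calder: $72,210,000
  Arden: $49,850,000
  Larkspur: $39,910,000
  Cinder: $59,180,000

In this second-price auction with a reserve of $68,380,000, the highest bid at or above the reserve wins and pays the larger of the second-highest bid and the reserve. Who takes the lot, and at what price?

Calder pays $68,380,000

Rule: the highest bid at or above the reserve wins and pays the larger of the second-highest bid and the reserve.
Sorting bids: 72,210,000 (Calder) > 59,180,000 (Cinder) > 49,850,000 (Arden) > 39,910,000 (Larkspur) > 36,130,000 (Brio) > 34,770,000 (Apex) > …
Highest eligible bid: Calder at $72,210,000.
Second-highest bid $59,180,000 is below the reserve $68,380,000, so the reserve binds → payment $68,380,000.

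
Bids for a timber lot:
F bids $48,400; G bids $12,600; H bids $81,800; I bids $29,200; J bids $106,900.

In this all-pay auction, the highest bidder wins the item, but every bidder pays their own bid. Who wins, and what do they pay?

Bids ranked: 106,900 (J) > 81,800 (H) > 48,400 (F) > 29,200 (I) > 12,600 (G)
J wins with the top bid; all bids are sunk regardless.

J pays $106,900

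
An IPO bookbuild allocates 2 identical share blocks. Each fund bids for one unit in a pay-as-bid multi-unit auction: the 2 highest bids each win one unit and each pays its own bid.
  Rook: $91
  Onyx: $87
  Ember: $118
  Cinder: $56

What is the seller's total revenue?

Sorting: 118 (Ember), 91 (Rook), 87 (Onyx), 56 (Cinder)
Winners (2 units): Ember, Rook.
Total revenue = 118 + 91 = $209.

Total revenue: $209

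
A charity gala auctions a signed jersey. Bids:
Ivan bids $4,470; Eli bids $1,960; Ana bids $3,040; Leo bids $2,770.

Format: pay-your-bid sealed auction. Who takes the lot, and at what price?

Ivan pays $4,470

Pay-your-bid sealed auction: the highest bidder wins and pays their own bid.
Bids in order: 4,470 (Ivan) > 3,040 (Ana) > 2,770 (Leo) > 1,960 (Eli)
Ivan is highest → pays own bid, $4,470.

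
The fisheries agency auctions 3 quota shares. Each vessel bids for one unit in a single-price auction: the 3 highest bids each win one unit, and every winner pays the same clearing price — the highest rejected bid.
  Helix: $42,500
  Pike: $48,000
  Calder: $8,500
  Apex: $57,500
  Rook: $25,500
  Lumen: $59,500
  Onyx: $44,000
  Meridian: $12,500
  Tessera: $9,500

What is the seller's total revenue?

Total revenue: $132,000

Bids ranked high→low: 59,500 (Lumen), 57,500 (Apex), 48,000 (Pike), 44,000 (Onyx), 42,500 (Helix), …
The 3 highest are Lumen, Apex, Pike.
Highest unsuccessful bid: $44,000 → clearing price.
Total revenue = 3 × $44,000 = $132,000.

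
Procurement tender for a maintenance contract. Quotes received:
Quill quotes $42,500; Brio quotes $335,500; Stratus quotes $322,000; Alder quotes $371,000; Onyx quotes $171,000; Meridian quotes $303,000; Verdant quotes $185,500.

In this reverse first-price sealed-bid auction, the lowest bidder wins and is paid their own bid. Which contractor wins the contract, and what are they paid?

Quill is paid $42,500

Rule: the lowest bidder wins and is paid their own bid.
Sorting bids: 42,500 (Quill) < 171,000 (Onyx) < 185,500 (Verdant) < 303,000 (Meridian) < 322,000 (Stratus) < 335,500 (Brio) < …
Quill is lowest → is paid own bid, $42,500.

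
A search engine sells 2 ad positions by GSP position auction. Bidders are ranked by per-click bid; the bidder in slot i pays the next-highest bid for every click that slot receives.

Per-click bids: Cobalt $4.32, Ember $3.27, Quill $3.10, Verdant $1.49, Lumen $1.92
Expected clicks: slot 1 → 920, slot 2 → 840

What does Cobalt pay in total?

Cobalt pays $3008.40

Ranked by bid: $4.32 (Cobalt) > $3.27 (Ember) > $3.10 (Quill) > …
Cobalt holds slot 1 → pays next bid $3.27 × 920 clicks = $3008.40.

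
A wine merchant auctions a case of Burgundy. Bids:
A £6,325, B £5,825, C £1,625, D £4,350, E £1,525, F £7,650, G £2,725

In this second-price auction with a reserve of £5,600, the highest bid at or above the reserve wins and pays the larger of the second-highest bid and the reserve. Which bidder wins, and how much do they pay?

F pays £6,325

Second-price auction with a reserve of £5,600: the highest bid at or above the reserve wins and pays the larger of the second-highest bid and the reserve.
Sorting bids: 7,650 (F) > 6,325 (A) > 5,825 (B) > 4,350 (D) > 2,725 (G) > 1,625 (C) > …
F has the top bid at or above the reserve (£7,650).
max(second-highest £6,325, reserve £5,600) = £6,325; the reserve does not bind.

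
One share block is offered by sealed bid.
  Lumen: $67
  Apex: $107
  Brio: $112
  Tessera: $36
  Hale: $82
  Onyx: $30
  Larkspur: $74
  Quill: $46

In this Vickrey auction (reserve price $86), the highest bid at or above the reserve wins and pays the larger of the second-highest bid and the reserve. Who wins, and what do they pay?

Brio pays $107

Bids ranked: 112 (Brio) > 107 (Apex) > 82 (Hale) > 74 (Larkspur) > 67 (Lumen) > 46 (Quill) > …
Highest eligible bid: Brio at $112.
Second-highest bid $107 exceeds the reserve $86 → payment $107.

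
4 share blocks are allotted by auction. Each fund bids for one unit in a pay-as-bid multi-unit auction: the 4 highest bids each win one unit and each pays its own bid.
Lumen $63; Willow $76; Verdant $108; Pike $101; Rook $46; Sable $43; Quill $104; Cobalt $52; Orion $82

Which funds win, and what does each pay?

Verdant $108, Quill $104, Pike $101, Orion $82

Bids ranked high→low: 108 (Verdant), 104 (Quill), 101 (Pike), 82 (Orion), 76 (Willow), 63 (Lumen), …
Winners (4 units): Verdant, Quill, Pike, Orion.
Each winner pays its own bid: Verdant $108, Quill $104, Pike $101, Orion $82.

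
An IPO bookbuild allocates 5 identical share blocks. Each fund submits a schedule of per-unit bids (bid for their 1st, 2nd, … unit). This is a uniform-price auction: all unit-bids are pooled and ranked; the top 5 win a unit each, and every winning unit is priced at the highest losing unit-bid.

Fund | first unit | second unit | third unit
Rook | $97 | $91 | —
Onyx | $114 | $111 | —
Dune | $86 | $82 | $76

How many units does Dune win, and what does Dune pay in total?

Merging the schedules and taking the best 5: 114 (Onyx-1), 111 (Onyx-2), 97 (Rook-1), 91 (Rook-2), 86 (Dune-1)
First bid not allocated: $82.
Dune wins 1 unit(s) at $82 each.

Dune: 1 unit, pays $82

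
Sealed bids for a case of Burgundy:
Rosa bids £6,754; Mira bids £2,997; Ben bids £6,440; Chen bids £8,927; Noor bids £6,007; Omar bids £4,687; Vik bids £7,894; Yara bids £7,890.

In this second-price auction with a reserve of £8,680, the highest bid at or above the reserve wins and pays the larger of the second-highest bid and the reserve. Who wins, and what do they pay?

Chen pays £8,680

Sorting bids: 8,927 (Chen) > 7,894 (Vik) > 7,890 (Yara) > 6,754 (Rosa) > 6,440 (Ben) > 6,007 (Noor) > …
Highest eligible bid: Chen at £8,927.
max(second-highest £7,894, reserve £8,680) = £8,680.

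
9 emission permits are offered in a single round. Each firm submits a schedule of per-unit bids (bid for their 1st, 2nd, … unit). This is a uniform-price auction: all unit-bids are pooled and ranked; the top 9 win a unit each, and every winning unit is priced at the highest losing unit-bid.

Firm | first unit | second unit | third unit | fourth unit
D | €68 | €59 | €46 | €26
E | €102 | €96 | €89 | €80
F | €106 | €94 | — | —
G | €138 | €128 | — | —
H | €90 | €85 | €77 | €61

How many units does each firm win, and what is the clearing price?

Merging the schedules and taking the best 9: 138 (G-1), 128 (G-2), 106 (F-1), 102 (E-1), 96 (E-2), 94 (F-2), 90 (H-1), 89 (E-3), 85 (H-2)
The (k+1)-th unit-bid is €80.
Allocation: E 3, F 2, G 2, H 2.

E 3, F 2, G 2, H 2; clearing price €80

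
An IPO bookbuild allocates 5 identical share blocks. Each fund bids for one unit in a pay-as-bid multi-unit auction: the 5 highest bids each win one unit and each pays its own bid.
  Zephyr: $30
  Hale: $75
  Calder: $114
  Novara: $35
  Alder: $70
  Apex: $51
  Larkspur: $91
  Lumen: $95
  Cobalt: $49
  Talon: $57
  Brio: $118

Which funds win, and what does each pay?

Brio $118, Calder $114, Lumen $95, Larkspur $91, Hale $75

Bids ranked high→low: 118 (Brio), 114 (Calder), 95 (Lumen), 91 (Larkspur), 75 (Hale), 70 (Alder), 57 (Talon), …
Top 5: Brio, Calder, Lumen, Larkspur, Hale.
Each winner pays its own bid: Brio $118, Calder $114, Lumen $95, Larkspur $91, Hale $75.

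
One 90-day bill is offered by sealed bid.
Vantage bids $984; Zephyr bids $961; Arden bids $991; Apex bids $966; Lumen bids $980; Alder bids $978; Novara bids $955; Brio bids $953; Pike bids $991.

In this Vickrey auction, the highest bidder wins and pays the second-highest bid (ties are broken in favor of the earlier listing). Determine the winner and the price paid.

Vickrey auction: the highest bidder wins and pays the second-highest bid.
Bids in order: 991 (Arden) > 991 (Pike) > 984 (Vantage) > 980 (Lumen) > 978 (Alder) > 966 (Apex) > …
Tie at $991 → Arden wins by tie-break.
Arden is highest; pays the second-highest bid, $991.

Arden pays $991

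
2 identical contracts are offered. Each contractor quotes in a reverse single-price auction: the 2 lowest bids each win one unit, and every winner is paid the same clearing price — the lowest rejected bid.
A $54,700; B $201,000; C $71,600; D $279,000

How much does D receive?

Sorting: 54,700 (A), 71,600 (C), 201,000 (B), 279,000 (D)
Winners (2 units): A, C.
First losing bid is B's $201,000, which sets the uniform price.
D does not win → is paid $0.

D is paid $0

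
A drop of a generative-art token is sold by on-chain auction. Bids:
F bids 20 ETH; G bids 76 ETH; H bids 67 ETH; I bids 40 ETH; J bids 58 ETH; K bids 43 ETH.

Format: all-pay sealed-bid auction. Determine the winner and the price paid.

All-pay sealed-bid auction: the highest bidder wins the item, but every bidder pays their own bid.
Sorting bids: 76 (G) > 67 (H) > 58 (J) > 43 (K) > 40 (I) > 20 (F)
G wins with the top bid; all bids are sunk regardless.

G pays 76 ETH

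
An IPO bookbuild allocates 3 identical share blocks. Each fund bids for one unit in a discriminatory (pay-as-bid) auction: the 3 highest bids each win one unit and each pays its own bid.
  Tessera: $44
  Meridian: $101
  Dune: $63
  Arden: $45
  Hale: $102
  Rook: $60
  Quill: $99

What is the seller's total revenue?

Total revenue: $302

Sorting: 102 (Hale), 101 (Meridian), 99 (Quill), 63 (Dune), 60 (Rook), …
Top 3: Hale, Meridian, Quill.
Total revenue = 102 + 101 + 99 = $302.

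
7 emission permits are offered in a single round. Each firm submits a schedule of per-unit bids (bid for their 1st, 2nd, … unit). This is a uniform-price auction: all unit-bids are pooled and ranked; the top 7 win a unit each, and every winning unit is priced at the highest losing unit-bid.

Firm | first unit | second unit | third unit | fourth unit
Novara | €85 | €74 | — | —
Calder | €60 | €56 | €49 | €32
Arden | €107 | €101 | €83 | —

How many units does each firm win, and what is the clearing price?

Arden 3, Calder 2, Novara 2; clearing price €49

Merging the schedules and taking the best 7: 107 (Arden-1), 101 (Arden-2), 85 (Novara-1), 83 (Arden-3), 74 (Novara-2), 60 (Calder-1), 56 (Calder-2)
Highest rejected unit-bid = €49.
Allocation: Arden 3, Calder 2, Novara 2.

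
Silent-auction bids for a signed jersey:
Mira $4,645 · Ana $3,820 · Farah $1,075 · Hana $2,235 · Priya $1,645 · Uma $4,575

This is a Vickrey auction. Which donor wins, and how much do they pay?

Mira pays $4,575

Sorting bids: 4,645 (Mira) > 4,575 (Uma) > 3,820 (Ana) > 2,235 (Hana) > 1,645 (Priya) > 1,075 (Farah)
Mira wins with the highest bid; price is set by the runner-up at $4,575.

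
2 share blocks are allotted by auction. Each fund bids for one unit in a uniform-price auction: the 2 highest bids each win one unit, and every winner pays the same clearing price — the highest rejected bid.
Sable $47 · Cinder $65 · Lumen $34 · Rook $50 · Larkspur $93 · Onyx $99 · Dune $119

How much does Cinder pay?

Cinder pays $0

Bids ranked high→low: 119 (Dune), 99 (Onyx), 93 (Larkspur), 65 (Cinder), …
The 2 highest are Dune, Onyx.
First losing bid is Larkspur's $93, which sets the uniform price.
Cinder does not win → pays $0.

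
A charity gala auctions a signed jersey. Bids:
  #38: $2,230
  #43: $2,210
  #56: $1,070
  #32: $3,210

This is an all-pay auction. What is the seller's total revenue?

Total revenue: $8,720

Sorting bids: 3,210 (#32) > 2,230 (#38) > 2,210 (#43) > 1,070 (#56)
Every bidder forfeits their bid regardless of winning.
Revenue = 2,230 + 2,210 + 1,070 + 3,210 = $8,720.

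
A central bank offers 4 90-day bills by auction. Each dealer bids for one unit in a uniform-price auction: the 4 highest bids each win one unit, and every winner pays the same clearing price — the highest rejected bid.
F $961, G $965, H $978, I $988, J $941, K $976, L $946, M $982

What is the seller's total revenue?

Sorting: 988 (I), 982 (M), 978 (H), 976 (K), 965 (G), 961 (F), …
Winners (4 units): I, M, H, K.
Highest unsuccessful bid: $965 → clearing price.
Total revenue = 4 × $965 = $3,860.

Total revenue: $3,860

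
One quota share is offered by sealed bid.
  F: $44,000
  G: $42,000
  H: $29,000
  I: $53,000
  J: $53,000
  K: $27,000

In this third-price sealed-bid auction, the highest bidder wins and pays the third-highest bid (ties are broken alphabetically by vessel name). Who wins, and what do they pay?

I pays $44,000

Third-price sealed-bid auction: the highest bidder wins and pays the third-highest bid.
Bids ranked: 53,000 (I) > 53,000 (J) > 44,000 (F) > 42,000 (G) > 29,000 (H) > 27,000 (K)
I and J tie at $53,000; tie-break gives it to I.
I is highest; pays the third-highest bid, $44,000.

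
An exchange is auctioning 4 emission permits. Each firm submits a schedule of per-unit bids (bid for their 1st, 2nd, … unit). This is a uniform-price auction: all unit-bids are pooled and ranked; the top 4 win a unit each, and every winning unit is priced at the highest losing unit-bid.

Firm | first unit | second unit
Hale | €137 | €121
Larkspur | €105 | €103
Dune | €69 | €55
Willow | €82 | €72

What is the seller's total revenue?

All unit-bids, highest first — top 4: 137 (Hale-1), 121 (Hale-2), 105 (Larkspur-1), 103 (Larkspur-2)
Highest rejected unit-bid = €82.
Allocation: Hale 2, Larkspur 2. Every unit priced at €82.
Revenue = 4 × 82 = €328.

Total revenue: €328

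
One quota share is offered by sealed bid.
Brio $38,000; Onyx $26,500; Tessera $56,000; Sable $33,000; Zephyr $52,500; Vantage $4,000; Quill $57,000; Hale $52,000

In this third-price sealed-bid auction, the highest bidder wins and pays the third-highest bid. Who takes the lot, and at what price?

Bids in order: 57,000 (Quill) > 56,000 (Tessera) > 52,500 (Zephyr) > 52,000 (Hale) > 38,000 (Brio) > 33,000 (Sable) > …
Quill is highest; pays the third-highest bid, $52,500.

Quill pays $52,500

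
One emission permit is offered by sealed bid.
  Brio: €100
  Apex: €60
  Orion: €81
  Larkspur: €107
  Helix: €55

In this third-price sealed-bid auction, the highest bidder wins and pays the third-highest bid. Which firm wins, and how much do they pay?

Third-price sealed-bid auction: the highest bidder wins and pays the third-highest bid.
Bids in order: 107 (Larkspur) > 100 (Brio) > 81 (Orion) > 60 (Apex) > 55 (Helix)
Larkspur wins; payment is bid #3 in the ranking = €81.

Larkspur pays €81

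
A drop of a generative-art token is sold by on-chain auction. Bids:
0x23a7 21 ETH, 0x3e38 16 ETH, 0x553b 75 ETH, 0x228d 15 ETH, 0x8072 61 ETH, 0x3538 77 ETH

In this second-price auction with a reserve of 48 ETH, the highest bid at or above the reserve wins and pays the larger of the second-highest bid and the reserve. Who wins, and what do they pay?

0x3538 pays 75 ETH

Rule: the highest bid at or above the reserve wins and pays the larger of the second-highest bid and the reserve.
Bids ranked: 77 (0x3538) > 75 (0x553b) > 61 (0x8072) > 21 (0x23a7) > 16 (0x3e38) > 15 (0x228d)
0x3538 has the top bid at or above the reserve (77 ETH).
max(second-highest 75 ETH, reserve 48 ETH) = 75 ETH; the reserve does not bind.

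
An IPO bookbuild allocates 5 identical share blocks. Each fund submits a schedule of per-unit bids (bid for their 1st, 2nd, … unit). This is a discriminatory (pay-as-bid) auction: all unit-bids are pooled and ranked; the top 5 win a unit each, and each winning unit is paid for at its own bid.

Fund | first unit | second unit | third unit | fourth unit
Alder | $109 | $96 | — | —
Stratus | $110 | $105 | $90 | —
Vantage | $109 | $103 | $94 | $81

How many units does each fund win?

Alder 1, Stratus 2, Vantage 2

All unit-bids, highest first — top 5: 110 (Stratus-1), 109 (Alder-1), 109 (Vantage-1), 105 (Stratus-2), 103 (Vantage-2)
Next rejected bid: $96 (not a price — pay-as-bid).
Allocation: Alder 1, Stratus 2, Vantage 2.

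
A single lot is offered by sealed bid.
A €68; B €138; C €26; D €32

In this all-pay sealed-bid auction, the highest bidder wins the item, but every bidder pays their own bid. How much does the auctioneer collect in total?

All-pay sealed-bid auction: the highest bidder wins the item, but every bidder pays their own bid.
Bids ranked: 138 (B) > 68 (A) > 32 (D) > 26 (C)
B wins with the top bid; all bids are sunk regardless.
Every bidder forfeits their bid regardless of winning.
Revenue = 68 + 138 + 26 + 32 = €264.

Total revenue: €264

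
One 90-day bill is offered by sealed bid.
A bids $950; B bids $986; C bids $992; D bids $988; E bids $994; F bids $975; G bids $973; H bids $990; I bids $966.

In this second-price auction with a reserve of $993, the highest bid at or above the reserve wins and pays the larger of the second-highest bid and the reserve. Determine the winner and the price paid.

Second-price auction with a reserve of $993: the highest bid at or above the reserve wins and pays the larger of the second-highest bid and the reserve.
Bids ranked: 994 (E) > 992 (C) > 990 (H) > 988 (D) > 986 (B) > 975 (F) > …
Highest eligible bid: E at $994.
max(second-highest $992, reserve $993) = $993.

E pays $993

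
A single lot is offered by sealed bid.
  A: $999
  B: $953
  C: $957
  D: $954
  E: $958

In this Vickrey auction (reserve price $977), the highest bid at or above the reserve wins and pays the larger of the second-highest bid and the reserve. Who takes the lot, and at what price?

Bids in order: 999 (A) > 958 (E) > 957 (C) > 954 (D) > 953 (B)
Highest eligible bid: A at $999.
Second-highest bid $958 is below the reserve $977, so the reserve binds → payment $977.

A pays $977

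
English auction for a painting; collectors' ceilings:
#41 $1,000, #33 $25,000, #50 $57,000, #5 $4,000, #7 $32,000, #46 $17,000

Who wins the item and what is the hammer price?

Limits in order: 57,000 (#50) > 32,000 (#7) > 25,000 (#33) > 17,000 (#46) > 4,000 (#5) > 1,000 (#41)
Once the price passes $32,000, only #50 is left; the hammer falls at #7's limit of $32,000.

#50 wins at $32,000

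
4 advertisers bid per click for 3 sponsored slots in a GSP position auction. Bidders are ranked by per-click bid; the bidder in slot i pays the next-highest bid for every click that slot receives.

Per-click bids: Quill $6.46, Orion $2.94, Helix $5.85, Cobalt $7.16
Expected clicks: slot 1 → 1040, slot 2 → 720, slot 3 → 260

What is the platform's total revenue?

Sorting advertisers: $7.16 (Cobalt) > $6.46 (Quill) > $5.85 (Helix) > $2.94 (Orion)
Slot 1: Cobalt pays $6.46 × 1040 = $6718.40
Slot 2: Quill pays $5.85 × 720 = $4212.00
Slot 3: Helix pays $2.94 × 260 = $764.40
Total = $11694.80

Total revenue: $11694.80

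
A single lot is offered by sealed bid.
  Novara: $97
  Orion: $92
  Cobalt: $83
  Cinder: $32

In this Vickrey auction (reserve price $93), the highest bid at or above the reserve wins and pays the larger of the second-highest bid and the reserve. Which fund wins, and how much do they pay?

Sorting bids: 97 (Novara) > 92 (Orion) > 83 (Cobalt) > 32 (Cinder)
Novara has the top bid at or above the reserve ($97).
Second-highest bid $92 is below the reserve $93, so the reserve binds → payment $93.

Novara pays $93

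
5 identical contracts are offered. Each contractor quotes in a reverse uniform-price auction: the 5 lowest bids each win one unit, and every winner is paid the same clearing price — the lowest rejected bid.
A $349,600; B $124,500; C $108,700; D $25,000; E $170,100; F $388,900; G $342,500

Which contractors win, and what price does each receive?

Bids ranked low→high: 25,000 (D), 108,700 (C), 124,500 (B), 170,100 (E), 342,500 (G), 349,600 (A), 388,900 (F)
Lowest 5: D, C, B, E, G.
First losing bid is A's $349,600, which sets the uniform price.

D, C, B, E, G; each is paid $349,600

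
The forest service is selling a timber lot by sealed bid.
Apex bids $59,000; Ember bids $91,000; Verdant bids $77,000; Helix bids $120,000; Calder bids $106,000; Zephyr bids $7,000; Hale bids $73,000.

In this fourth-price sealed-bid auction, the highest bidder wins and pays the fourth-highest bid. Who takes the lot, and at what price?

Helix pays $77,000

Rule: the highest bidder wins and pays the fourth-highest bid.
Bids in order: 120,000 (Helix) > 106,000 (Calder) > 91,000 (Ember) > 77,000 (Verdant) > 73,000 (Hale) > 59,000 (Apex) > …
Helix is highest; pays the fourth-highest bid, $77,000.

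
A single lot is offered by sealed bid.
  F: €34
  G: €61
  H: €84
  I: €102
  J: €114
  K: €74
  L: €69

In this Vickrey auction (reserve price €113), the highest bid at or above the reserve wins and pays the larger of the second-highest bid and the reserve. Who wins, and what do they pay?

Bids ranked: 114 (J) > 102 (I) > 84 (H) > 74 (K) > 69 (L) > 61 (G) > …
J has the top bid at or above the reserve (€114).
Second-highest bid €102 is below the reserve €113, so the reserve binds → payment €113.

J pays €113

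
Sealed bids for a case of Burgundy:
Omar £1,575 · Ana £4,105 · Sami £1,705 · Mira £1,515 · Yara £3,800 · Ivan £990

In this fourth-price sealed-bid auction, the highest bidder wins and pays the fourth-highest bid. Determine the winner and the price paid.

Bids ranked: 4,105 (Ana) > 3,800 (Yara) > 1,705 (Sami) > 1,575 (Omar) > 1,515 (Mira) > 990 (Ivan)
Ana wins; payment is bid #4 in the ranking = £1,575.

Ana pays £1,575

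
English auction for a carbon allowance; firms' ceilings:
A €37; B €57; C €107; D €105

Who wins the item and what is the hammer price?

C wins at €105

Limits in order: 107 (C) > 105 (D) > 57 (B) > 37 (A)
D is the last rival to drop out, at €105; C remains and wins at that price.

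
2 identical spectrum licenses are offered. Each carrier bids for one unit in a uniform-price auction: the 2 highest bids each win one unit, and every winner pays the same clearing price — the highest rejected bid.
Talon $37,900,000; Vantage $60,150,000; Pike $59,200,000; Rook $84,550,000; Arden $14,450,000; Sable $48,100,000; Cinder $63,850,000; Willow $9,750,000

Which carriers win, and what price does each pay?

Rook, Cinder; each pays $60,150,000

Bids ranked high→low: 84,550,000 (Rook), 63,850,000 (Cinder), 60,150,000 (Vantage), 59,200,000 (Pike), …
Top 2: Rook, Cinder.
Highest unsuccessful bid: $60,150,000 → clearing price.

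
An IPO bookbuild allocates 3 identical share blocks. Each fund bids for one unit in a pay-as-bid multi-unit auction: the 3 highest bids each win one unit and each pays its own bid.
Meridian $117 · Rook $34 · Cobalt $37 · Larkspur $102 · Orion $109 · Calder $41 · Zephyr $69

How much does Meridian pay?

Bids ranked high→low: 117 (Meridian), 109 (Orion), 102 (Larkspur), 69 (Zephyr), 41 (Calder), …
Top 3: Meridian, Orion, Larkspur.
Meridian wins → own bid $117.

Meridian pays $117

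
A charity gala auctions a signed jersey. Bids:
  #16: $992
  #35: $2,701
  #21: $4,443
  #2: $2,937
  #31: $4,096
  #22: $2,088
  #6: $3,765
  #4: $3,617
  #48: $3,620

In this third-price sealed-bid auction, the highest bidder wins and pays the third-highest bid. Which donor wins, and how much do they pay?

Bids ranked: 4,443 (#21) > 4,096 (#31) > 3,765 (#6) > 3,620 (#48) > 3,617 (#4) > 2,937 (#2) > …
#21 wins; payment is bid #3 in the ranking = $3,765.

#21 pays $3,765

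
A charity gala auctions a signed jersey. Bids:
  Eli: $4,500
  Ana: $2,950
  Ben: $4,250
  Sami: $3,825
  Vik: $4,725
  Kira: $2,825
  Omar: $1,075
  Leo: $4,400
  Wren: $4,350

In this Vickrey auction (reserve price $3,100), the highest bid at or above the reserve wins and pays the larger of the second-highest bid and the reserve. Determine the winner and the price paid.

Sorting bids: 4,725 (Vik) > 4,500 (Eli) > 4,400 (Leo) > 4,350 (Wren) > 4,250 (Ben) > 3,825 (Sami) > …
Highest eligible bid: Vik at $4,725.
Second-highest bid $4,500 exceeds the reserve $3,100 → payment $4,500.

Vik pays $4,500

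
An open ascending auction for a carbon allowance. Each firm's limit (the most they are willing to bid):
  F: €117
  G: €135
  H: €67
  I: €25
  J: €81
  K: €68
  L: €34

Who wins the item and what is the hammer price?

G wins at €117

Rule: the price rises until one bidder remains; the winner pays the price at which the last rival dropped out.
Sorting limits: 135 (G) > 117 (F) > 81 (J) > 68 (K) > 67 (H) > 34 (L) > …
Once the price passes €117, only G is left; the hammer falls at F's limit of €117.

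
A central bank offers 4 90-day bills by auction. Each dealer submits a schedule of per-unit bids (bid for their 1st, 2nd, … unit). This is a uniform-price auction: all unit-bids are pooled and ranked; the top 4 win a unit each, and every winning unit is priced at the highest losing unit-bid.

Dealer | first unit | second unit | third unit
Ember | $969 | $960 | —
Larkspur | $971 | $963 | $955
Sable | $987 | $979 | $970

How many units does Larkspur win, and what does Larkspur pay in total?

Pooled unit-bids ranked (top 4): 987 (Sable-1), 979 (Sable-2), 971 (Larkspur-1), 970 (Sable-3)
First bid not allocated: $969.
Larkspur wins 1 unit(s) at $969 each.

Larkspur: 1 unit, pays $969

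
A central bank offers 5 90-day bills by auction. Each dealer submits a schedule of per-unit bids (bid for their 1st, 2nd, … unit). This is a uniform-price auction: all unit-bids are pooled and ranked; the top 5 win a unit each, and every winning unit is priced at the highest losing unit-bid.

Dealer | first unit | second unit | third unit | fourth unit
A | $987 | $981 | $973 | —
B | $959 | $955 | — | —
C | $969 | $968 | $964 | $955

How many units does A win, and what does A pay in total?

A: 3 units, pays $2,892

All unit-bids, highest first — top 5: 987 (A-1), 981 (A-2), 973 (A-3), 969 (C-1), 968 (C-2)
The (k+1)-th unit-bid is $964.
A wins 3 unit(s) at $964 each.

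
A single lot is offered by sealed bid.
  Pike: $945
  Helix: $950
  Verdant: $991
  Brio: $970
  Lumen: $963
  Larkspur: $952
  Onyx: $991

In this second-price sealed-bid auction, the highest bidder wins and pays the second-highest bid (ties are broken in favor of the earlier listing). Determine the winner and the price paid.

Second-price sealed-bid auction: the highest bidder wins and pays the second-highest bid.
Bids in order: 991 (Verdant) > 991 (Onyx) > 970 (Brio) > 963 (Lumen) > 952 (Larkspur) > 950 (Helix) > …
Tie at $991 → Verdant wins by tie-break.
Verdant wins with the highest bid; price is set by the runner-up at $991.

Verdant pays $991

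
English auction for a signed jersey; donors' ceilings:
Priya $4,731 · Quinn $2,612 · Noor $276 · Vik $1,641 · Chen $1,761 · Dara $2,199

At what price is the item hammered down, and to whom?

Ascending (English) auction: the price rises until one bidder remains; the winner pays the price at which the last rival dropped out.
Sorting limits: 4,731 (Priya) > 2,612 (Quinn) > 2,199 (Dara) > 1,761 (Chen) > 1,641 (Vik) > 276 (Noor)
Once the price passes $2,612, only Priya is left; the hammer falls at Quinn's limit of $2,612.

Priya wins at $2,612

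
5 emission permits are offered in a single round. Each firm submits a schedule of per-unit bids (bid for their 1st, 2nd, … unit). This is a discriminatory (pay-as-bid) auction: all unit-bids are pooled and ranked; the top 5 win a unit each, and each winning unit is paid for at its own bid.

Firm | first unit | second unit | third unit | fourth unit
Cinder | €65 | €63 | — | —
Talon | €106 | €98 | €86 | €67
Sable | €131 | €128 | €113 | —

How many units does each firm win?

All unit-bids, highest first — top 5: 131 (Sable-1), 128 (Sable-2), 113 (Sable-3), 106 (Talon-1), 98 (Talon-2)
Next rejected bid: €86 (not a price — pay-as-bid).
Allocation: Sable 3, Talon 2.

Sable 3, Talon 2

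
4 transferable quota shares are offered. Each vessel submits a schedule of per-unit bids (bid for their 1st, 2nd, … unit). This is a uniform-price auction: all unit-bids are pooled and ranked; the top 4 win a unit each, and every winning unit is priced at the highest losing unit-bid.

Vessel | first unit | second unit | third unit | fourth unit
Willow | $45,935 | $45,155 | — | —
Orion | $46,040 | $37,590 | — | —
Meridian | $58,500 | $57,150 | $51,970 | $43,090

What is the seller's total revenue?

Pooled unit-bids ranked (top 4): 58,500 (Meridian-1), 57,150 (Meridian-2), 51,970 (Meridian-3), 46,040 (Orion-1)
The (k+1)-th unit-bid is $45,935.
Allocation: Meridian 3, Orion 1. Every unit priced at $45,935.
Revenue = 4 × 45,935 = $183,740.

Total revenue: $183,740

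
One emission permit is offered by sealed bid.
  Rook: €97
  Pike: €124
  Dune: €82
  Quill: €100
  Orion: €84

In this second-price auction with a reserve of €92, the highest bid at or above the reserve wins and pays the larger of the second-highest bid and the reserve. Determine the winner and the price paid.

Rule: the highest bid at or above the reserve wins and pays the larger of the second-highest bid and the reserve.
Sorting bids: 124 (Pike) > 100 (Quill) > 97 (Rook) > 84 (Orion) > 82 (Dune)
Pike has the top bid at or above the reserve (€124).
Second-highest bid €100 exceeds the reserve €92 → payment €100.

Pike pays €100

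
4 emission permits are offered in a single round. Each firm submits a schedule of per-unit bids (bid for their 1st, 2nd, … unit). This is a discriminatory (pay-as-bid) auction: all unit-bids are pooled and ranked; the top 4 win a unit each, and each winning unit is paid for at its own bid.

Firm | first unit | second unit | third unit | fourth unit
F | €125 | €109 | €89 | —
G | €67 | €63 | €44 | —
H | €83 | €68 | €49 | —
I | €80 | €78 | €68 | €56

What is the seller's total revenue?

All unit-bids, highest first — top 4: 125 (F-1), 109 (F-2), 89 (F-3), 83 (H-1)
Next rejected bid: €80 (not a price — pay-as-bid).
Each winning unit pays its own bid.
Revenue = 125 + 109 + 89 + 83 = €406.

Total revenue: €406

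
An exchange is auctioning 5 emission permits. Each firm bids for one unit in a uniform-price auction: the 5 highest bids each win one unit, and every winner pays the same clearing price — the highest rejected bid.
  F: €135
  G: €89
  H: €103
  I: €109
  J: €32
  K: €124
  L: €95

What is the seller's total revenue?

Bids ranked high→low: 135 (F), 124 (K), 109 (I), 103 (H), 95 (L), 89 (G), 32 (J)
Winners (5 units): F, K, I, H, L.
Clearing price = highest rejected bid = €89.
Total revenue = 5 × €89 = €445.

Total revenue: €445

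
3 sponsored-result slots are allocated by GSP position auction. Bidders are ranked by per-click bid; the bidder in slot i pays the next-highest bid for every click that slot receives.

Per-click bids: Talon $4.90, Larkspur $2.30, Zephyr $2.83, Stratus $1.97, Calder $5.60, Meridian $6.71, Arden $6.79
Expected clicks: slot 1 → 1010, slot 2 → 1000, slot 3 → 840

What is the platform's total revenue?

Per-click bids in order: $6.79 (Arden) > $6.71 (Meridian) > $5.60 (Calder) > $4.90 (Talon) > …
Slot 1: Arden pays $6.71 × 1010 = $6777.10
Slot 2: Meridian pays $5.60 × 1000 = $5600.00
Slot 3: Calder pays $4.90 × 840 = $4116.00
Total = $16493.10

Total revenue: $16493.10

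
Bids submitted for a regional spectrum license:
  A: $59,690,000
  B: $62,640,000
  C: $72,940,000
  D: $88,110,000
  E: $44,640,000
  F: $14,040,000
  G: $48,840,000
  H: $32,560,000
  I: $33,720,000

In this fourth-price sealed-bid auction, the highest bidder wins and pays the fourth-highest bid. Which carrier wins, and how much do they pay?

Bids in order: 88,110,000 (D) > 72,940,000 (C) > 62,640,000 (B) > 59,690,000 (A) > 48,840,000 (G) > 44,640,000 (E) > …
D is highest; pays the fourth-highest bid, $59,690,000.

D pays $59,690,000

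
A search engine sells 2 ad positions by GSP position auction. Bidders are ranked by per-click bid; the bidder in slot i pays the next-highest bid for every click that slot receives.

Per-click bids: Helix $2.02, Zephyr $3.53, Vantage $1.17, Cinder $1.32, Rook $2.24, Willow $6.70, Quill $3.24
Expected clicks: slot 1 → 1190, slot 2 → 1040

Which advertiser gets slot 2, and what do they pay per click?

Ranked by bid: $6.70 (Willow) > $3.53 (Zephyr) > $3.24 (Quill) > …
Slot 2 goes to the second-ranked bidder, Zephyr, who pays the next bid down: $3.24/click.

Zephyr; $3.24 per click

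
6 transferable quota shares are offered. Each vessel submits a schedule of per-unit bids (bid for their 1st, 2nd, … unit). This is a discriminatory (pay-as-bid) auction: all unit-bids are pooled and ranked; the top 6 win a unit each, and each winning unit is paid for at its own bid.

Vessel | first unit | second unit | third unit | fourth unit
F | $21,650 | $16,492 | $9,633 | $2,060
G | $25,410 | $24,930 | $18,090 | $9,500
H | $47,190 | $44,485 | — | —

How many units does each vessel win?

F 1, G 3, H 2

Merging the schedules and taking the best 6: 47,190 (H-1), 44,485 (H-2), 25,410 (G-1), 24,930 (G-2), 21,650 (F-1), 18,090 (G-3)
Next rejected bid: $16,492 (not a price — pay-as-bid).
Allocation: F 1, G 3, H 2.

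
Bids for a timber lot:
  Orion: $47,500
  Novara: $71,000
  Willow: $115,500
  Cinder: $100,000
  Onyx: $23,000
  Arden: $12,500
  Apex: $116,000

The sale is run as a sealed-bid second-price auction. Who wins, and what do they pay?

Sorting bids: 116,000 (Apex) > 115,500 (Willow) > 100,000 (Cinder) > 71,000 (Novara) > 47,500 (Orion) > 23,000 (Onyx) > …
Apex is highest; pays the second-highest bid, $115,500.

Apex pays $115,500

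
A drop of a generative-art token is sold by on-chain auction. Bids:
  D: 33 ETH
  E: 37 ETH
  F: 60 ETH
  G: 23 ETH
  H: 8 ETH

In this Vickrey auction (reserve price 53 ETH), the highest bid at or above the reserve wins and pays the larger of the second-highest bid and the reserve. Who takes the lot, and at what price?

Vickrey auction (reserve price 53 ETH): the highest bid at or above the reserve wins and pays the larger of the second-highest bid and the reserve.
Sorting bids: 60 (F) > 37 (E) > 33 (D) > 23 (G) > 8 (H)
F has the top bid at or above the reserve (60 ETH).
max(second-highest 37 ETH, reserve 53 ETH) = 53 ETH.

F pays 53 ETH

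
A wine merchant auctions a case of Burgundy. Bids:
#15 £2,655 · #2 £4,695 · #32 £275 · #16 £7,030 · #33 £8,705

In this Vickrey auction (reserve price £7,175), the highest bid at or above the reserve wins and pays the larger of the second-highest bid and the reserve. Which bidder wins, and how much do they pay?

Sorting bids: 8,705 (#33) > 7,030 (#16) > 4,695 (#2) > 2,655 (#15) > 275 (#32)
#33 has the top bid at or above the reserve (£8,705).
max(second-highest £7,030, reserve £7,175) = £7,175.

#33 pays £7,175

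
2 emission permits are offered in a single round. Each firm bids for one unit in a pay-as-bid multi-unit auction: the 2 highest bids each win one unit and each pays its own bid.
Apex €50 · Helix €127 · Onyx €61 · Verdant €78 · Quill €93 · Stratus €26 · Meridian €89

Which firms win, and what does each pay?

Sorting: 127 (Helix), 93 (Quill), 89 (Meridian), 78 (Verdant), …
Winners (2 units): Helix, Quill.
Each winner pays its own bid: Helix €127, Quill €93.

Helix €127, Quill €93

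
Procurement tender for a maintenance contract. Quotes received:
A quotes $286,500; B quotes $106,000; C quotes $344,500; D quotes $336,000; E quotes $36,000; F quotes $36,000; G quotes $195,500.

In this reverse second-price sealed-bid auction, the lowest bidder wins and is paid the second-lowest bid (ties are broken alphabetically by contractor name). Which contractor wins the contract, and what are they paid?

E is paid $36,000

Sorting bids: 36,000 (E) < 36,000 (F) < 106,000 (B) < 195,500 (G) < 286,500 (A) < 336,000 (D) < …
E and F tie at $36,000; tie-break gives it to E.
E wins with the lowest bid; price is set by the runner-up at $36,000.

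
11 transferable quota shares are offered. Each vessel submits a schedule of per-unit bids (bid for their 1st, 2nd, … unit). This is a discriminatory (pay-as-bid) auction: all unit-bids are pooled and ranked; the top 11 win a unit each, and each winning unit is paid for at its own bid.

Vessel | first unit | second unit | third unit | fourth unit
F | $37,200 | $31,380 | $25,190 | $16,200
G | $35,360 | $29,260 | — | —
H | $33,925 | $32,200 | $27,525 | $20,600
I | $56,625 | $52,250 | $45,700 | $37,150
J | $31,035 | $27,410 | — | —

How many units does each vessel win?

Pooled unit-bids ranked (top 11): 56,625 (I-1), 52,250 (I-2), 45,700 (I-3), 37,200 (F-1), 37,150 (I-4), 35,360 (G-1), 33,925 (H-1), 32,200 (H-2), 31,380 (F-2), 31,035 (J-1), 29,260 (G-2)
Next rejected bid: $27,525 (not a price — pay-as-bid).
Allocation: F 2, G 2, H 2, I 4, J 1.

F 2, G 2, H 2, I 4, J 1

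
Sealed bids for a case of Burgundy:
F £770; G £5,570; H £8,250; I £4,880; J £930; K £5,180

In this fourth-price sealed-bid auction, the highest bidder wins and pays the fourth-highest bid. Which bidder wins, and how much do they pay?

Fourth-price sealed-bid auction: the highest bidder wins and pays the fourth-highest bid.
Bids in order: 8,250 (H) > 5,570 (G) > 5,180 (K) > 4,880 (I) > 930 (J) > 770 (F)
H wins; payment is bid #4 in the ranking = £4,880.

H pays £4,880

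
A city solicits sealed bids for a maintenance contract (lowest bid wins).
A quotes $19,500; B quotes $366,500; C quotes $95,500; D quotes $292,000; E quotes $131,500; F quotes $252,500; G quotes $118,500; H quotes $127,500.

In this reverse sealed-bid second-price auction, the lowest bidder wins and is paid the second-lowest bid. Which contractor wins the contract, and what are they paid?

A is paid $95,500

Bids in order: 19,500 (A) < 95,500 (C) < 118,500 (G) < 127,500 (H) < 131,500 (E) < 252,500 (F) < …
A is lowest; is paid the second-lowest bid, $95,500.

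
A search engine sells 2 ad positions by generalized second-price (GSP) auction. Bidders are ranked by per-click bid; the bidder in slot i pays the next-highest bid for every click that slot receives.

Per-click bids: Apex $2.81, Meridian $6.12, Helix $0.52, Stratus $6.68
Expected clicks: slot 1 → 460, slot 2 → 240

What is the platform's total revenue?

Ranked by bid: $6.68 (Stratus) > $6.12 (Meridian) > $2.81 (Apex) > …
Slot 1: Stratus pays $6.12 × 460 = $2815.20
Slot 2: Meridian pays $2.81 × 240 = $674.40
Total = $3489.60

Total revenue: $3489.60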